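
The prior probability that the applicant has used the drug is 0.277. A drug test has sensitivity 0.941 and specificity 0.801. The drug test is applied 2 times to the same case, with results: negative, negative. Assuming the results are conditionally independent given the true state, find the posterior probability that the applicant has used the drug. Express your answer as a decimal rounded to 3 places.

Posterior P(H) ≈ 0.002

With H the event that the applicant has used the drug, the joint likelihood of the observed sequence is P(data|H) = 0.059·0.059 = 0.0034810 and P(data|¬H) = 0.801·0.801 = 0.64160.
Bayes: P(H|data) = 0.277·0.0034810 / (0.277·0.0034810 + 0.723·0.64160) = 0.00096424/0.46484 = 0.0021.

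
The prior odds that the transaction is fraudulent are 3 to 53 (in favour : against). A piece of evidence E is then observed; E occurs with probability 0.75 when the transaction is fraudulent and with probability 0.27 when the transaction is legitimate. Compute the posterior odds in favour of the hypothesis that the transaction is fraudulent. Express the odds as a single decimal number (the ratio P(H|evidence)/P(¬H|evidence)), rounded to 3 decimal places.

Posterior odds ≈ 0.157

Prior odds = 3/53 = 0.056604.
Likelihood ratio for E = 0.75/0.27 = 2.7778.
Posterior odds = prior odds × LR = 0.15723.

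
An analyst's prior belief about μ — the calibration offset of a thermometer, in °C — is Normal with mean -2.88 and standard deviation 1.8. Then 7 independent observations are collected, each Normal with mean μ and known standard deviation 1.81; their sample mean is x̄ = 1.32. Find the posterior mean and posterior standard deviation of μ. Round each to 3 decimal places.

With known σ, the Normal prior is conjugate. Weight on the data is w = (n/σ²)/(n/σ² + 1/τ₀²) = 2.13669/(2.13669+0.308642) = 0.87378.
Posterior mean = w·x̄ + (1−w)·μ₀ = 0.87378·1.32 + 0.12622·-2.88 = 0.790. Posterior variance = 1/(2.13669+0.308642) = 0.408943, so SD = 0.639.

Posterior mean ≈ 0.790; posterior SD ≈ 0.639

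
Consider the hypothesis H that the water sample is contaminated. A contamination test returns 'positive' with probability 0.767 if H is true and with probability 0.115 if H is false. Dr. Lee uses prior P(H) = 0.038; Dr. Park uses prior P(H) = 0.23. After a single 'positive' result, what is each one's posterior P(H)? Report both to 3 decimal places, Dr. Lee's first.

Dr. Lee: 0.209; Dr. Park: 0.666

P('+'|H) = 0.767, P('+'|¬H) = 0.115.
Dr. Lee: numerator 0.767·0.038 = 0.029146; evidence = 0.029146+0.115·0.962 = 0.13978; posterior = 0.209.
Dr. Park: numerator 0.767·0.23 = 0.17641; evidence = 0.17641+0.115·0.77 = 0.26496; posterior = 0.666.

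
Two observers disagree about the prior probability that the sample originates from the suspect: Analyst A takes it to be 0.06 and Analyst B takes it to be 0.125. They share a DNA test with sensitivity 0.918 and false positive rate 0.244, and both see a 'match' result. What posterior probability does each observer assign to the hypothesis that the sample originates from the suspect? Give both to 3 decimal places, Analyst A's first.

The likelihood ratio for a 'match' result is 0.918/0.244 = 3.7623.
Analyst A: prior odds 0.06/0.94 = 0.063830; posterior odds 0.24015; posterior probability 0.194.
Analyst B: prior odds 0.125/0.875 = 0.14286; posterior odds 0.53747; posterior probability 0.350.

Analyst A: 0.194; Analyst B: 0.350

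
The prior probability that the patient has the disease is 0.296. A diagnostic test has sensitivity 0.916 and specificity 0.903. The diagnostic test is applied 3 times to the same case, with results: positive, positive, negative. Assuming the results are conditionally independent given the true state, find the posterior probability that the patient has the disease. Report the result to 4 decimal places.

Posterior P(H) ≈ 0.7772

Let H be the event that the patient has the disease; start with P(H) = 0.296. P('positive'|H) = 0.916, P('positive'|¬H) = 0.097.
Update on result 1 ('positive'): P(H) ← 0.916·0.2960 / (0.916·0.2960 + 0.097·0.7040) = 0.27114/0.33942 = 0.7988.
Update on result 2 ('positive'): P(H) ← 0.916·0.7988 / (0.916·0.7988 + 0.097·0.2012) = 0.73171/0.75123 = 0.9740.
Update on result 3 ('negative'): P(H) ← 0.084·0.9740 / (0.084·0.9740 + 0.903·0.0260) = 0.081818/0.10528 = 0.7772.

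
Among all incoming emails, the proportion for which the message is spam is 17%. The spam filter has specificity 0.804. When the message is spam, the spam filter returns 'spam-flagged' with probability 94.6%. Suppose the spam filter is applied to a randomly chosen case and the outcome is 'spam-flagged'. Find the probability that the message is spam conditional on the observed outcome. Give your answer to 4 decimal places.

Write H for 'the message is spam'. Prior odds H:¬H = 0.17/0.83 = 0.20482. For the 'spam-flagged' outcome, the likelihood ratio is 0.946/0.196 = 4.8265.
Posterior odds = 0.20482 × 4.8265 = 0.98857, so P(H|E) = 0.98857/(1+0.98857) = 0.4971.

P(H | E) ≈ 0.4971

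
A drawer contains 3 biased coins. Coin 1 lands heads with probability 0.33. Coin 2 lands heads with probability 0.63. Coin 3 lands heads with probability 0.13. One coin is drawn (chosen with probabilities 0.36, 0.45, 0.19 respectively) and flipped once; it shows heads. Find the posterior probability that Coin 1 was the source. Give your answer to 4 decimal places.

Posterior probability ≈ 0.2782

Tabulate prior·likelihood by source: [1] prior 0.36, lik 0.33, product 0.1188; [2] prior 0.45, lik 0.63, product 0.2835; [3] prior 0.19, lik 0.13, product 0.02470.
Normalizing constant = 0.42700; the posterior for Coin 1 is its product over the sum, 0.1188/0.42700 = 0.2782.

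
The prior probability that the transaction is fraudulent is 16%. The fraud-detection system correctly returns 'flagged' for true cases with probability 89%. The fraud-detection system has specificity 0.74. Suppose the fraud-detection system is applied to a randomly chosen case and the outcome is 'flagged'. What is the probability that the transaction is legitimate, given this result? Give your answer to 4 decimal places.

Let H be the event that the transaction is fraudulent. P(H) = 0.16, so P(¬H) = 0.84. With E the 'flagged' result, P(E|H) = 0.89 and P(E|¬H) = 0.26.
P(E) = 0.89·0.16 + 0.26·0.84 = 0.14240 + 0.21840 = 0.36080.
By Bayes' theorem, P(H|E) = 0.14240 / 0.36080 = 0.3947. Hence P(¬H|E) = 1 − 0.3947 = 0.6053.

P(¬H | E) ≈ 0.6053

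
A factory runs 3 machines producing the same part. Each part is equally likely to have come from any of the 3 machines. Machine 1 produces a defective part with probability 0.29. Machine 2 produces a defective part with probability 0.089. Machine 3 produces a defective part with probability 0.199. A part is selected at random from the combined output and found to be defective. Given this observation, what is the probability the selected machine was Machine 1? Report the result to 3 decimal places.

Tabulate prior·likelihood by source: [1] prior 0.333333, lik 0.29, product 0.09667; [2] prior 0.333333, lik 0.089, product 0.02967; [3] prior 0.333333, lik 0.199, product 0.06633.
Normalizing constant = 0.19267; the posterior for Machine 1 is its product over the sum, 0.09667/0.19267 = 0.502.

Posterior probability ≈ 0.502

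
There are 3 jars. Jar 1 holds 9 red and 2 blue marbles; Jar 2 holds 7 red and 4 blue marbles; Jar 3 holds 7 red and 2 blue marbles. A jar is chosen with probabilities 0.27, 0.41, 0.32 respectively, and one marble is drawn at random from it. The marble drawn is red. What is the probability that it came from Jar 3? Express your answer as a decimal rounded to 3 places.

Posterior probability ≈ 0.341

Tabulate prior·likelihood by source: [1] prior 0.27, lik 0.8182, product 0.2209; [2] prior 0.41, lik 0.6364, product 0.2609; [3] prior 0.32, lik 0.7778, product 0.2489.
Normalizing constant = 0.73071; the posterior for Jar 3 is its product over the sum, 0.2489/0.73071 = 0.341.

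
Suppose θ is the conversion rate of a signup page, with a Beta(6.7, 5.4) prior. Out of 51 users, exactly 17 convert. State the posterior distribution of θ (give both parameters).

The binomial likelihood is conjugate to the Beta prior: with 17 successes and 34 failures, the posterior is Beta(6.7+17, 5.4+34) = Beta(23.7, 39.4).

Posterior: Beta(23.7, 39.4)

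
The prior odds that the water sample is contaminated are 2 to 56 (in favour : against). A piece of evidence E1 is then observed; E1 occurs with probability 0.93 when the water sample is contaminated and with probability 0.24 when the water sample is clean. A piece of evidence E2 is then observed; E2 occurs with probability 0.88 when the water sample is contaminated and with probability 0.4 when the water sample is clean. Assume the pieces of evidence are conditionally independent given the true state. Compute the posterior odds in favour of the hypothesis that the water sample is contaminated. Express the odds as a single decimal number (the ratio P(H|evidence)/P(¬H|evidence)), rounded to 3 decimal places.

Prior odds = 2/56 = 0.035714. In log-odds, ln(0.035714) = -3.3322.
Add log likelihood ratios: ln(3.8750) + ln(2.2000) = 2.1430.
Posterior log-odds = -1.1892, so posterior odds = exp(-1.1892) = 0.30446.

Posterior odds ≈ 0.304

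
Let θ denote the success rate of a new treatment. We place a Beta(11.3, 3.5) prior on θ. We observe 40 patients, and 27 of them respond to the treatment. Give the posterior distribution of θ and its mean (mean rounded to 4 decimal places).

Posterior: Beta(38.3, 16.5); mean ≈ 0.6989

The binomial likelihood is conjugate to the Beta prior: with 27 successes and 13 failures, the posterior is Beta(11.3+27, 3.5+13) = Beta(38.3, 16.5).
Posterior mean = α/(α+β) = 38.3/54.8 = 0.6989.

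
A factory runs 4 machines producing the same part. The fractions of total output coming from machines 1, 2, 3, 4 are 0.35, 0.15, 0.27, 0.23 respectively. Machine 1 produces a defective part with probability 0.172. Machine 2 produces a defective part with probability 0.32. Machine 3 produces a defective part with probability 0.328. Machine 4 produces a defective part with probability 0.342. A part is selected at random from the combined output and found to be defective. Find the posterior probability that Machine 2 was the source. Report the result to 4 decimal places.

Posterior probability ≈ 0.1743

P(defective|M1) = 0.172; P(defective|M2) = 0.32; P(defective|M3) = 0.328; P(defective|M4) = 0.342.
Prior × likelihood for each source: 0.35·0.172=0.06020, 0.15·0.32=0.04800, 0.27·0.328=0.08856, 0.23·0.342=0.07866. Summing gives P(defective) = 0.27542.
P(Machine 2 | defective) = 0.04800 / 0.27542 = 0.1743.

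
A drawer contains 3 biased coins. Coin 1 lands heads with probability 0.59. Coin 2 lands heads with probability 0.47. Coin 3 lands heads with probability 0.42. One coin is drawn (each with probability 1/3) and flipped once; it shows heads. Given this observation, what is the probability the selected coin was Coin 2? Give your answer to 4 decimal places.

Posterior probability ≈ 0.3176

P(heads|C1) = 0.59; P(heads|C2) = 0.47; P(heads|C3) = 0.42.
Prior × likelihood for each source: 0.333333·0.59=0.1967, 0.333333·0.47=0.1567, 0.333333·0.42=0.1400. Summing gives P(heads) = 0.49333.
P(Coin 2 | heads) = 0.1567 / 0.49333 = 0.3176.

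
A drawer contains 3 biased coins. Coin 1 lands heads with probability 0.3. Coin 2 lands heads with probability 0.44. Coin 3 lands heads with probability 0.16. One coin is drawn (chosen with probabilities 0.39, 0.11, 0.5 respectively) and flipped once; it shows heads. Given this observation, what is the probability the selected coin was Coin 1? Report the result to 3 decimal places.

Tabulate prior·likelihood by source: [1] prior 0.39, lik 0.3, product 0.1170; [2] prior 0.11, lik 0.44, product 0.04840; [3] prior 0.5, lik 0.16, product 0.08000.
Normalizing constant = 0.24540; the posterior for Coin 1 is its product over the sum, 0.1170/0.24540 = 0.477.

Posterior probability ≈ 0.477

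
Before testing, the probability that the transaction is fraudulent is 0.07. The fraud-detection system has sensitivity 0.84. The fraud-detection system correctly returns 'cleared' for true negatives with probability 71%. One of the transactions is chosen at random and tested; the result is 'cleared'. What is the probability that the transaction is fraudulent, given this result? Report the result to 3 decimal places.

P(H | E) ≈ 0.017

Let H be the event that the transaction is fraudulent. P(H) = 0.07, so P(¬H) = 0.93. With E the 'cleared' result, P(E|H) = 0.16 and P(E|¬H) = 0.71.
P(E) = 0.16·0.07 + 0.71·0.93 = 0.011200 + 0.66030 = 0.67150.
By Bayes' theorem, P(H|E) = 0.011200 / 0.67150 = 0.017.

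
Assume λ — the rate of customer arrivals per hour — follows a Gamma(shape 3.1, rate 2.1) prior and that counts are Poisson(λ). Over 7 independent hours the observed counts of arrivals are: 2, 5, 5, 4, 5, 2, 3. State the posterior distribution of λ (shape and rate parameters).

Total count ∑xᵢ = 26 over n = 7 hours.
Gamma is conjugate to the Poisson likelihood: posterior is Gamma(shape = 3.1+26 = 29.1, rate = 2.1+7 = 9.1).

Posterior: Gamma(shape=29.1, rate=9.1)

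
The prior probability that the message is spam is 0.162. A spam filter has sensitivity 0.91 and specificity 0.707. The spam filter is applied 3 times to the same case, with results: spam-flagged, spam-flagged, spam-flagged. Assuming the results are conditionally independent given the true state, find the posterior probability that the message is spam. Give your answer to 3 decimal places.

Let H be the event that the message is spam; start with P(H) = 0.162. P('spam-flagged'|H) = 0.91, P('spam-flagged'|¬H) = 0.293.
Update on result 1 ('spam-flagged'): P(H) ← 0.91·0.1620 / (0.91·0.1620 + 0.293·0.8380) = 0.14742/0.39295 = 0.3752.
Update on result 2 ('spam-flagged'): P(H) ← 0.91·0.3752 / (0.91·0.3752 + 0.293·0.6248) = 0.34139/0.52447 = 0.6509.
Update on result 3 ('spam-flagged'): P(H) ← 0.91·0.6509 / (0.91·0.6509 + 0.293·0.3491) = 0.59234/0.69462 = 0.8528.

Posterior P(H) ≈ 0.853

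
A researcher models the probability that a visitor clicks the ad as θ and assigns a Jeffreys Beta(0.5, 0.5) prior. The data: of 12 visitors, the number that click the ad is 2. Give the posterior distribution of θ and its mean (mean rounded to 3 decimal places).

The binomial likelihood is conjugate to the Beta prior: with 2 successes and 10 failures, the posterior is Beta(0.5+2, 0.5+10) = Beta(2.5, 10.5).
E[θ | data] = 2.5/(2.5+10.5) = 0.192.

Posterior: Beta(2.5, 10.5); mean ≈ 0.192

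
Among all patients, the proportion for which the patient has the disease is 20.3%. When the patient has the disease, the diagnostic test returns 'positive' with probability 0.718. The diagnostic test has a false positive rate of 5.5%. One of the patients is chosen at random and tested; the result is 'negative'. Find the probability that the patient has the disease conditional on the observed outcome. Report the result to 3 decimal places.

Write H for 'the patient has the disease'. Prior odds H:¬H = 0.203/0.797 = 0.25471. For the 'negative' outcome, the likelihood ratio is 0.282/0.945 = 0.29841.
Posterior odds = 0.25471 × 0.29841 = 0.076007, so P(H|E) = 0.076007/(1+0.076007) = 0.071.

P(H | E) ≈ 0.071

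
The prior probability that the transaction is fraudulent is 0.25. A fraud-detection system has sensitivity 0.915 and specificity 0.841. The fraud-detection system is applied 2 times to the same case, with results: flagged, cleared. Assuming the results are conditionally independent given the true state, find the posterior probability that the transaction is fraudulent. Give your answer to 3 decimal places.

Let H be the event that the transaction is fraudulent; start with P(H) = 0.25. P('flagged'|H) = 0.915, P('flagged'|¬H) = 0.159.
Update on result 1 ('flagged'): P(H) ← 0.915·0.2500 / (0.915·0.2500 + 0.159·0.7500) = 0.22875/0.34800 = 0.6573.
Update on result 2 ('cleared'): P(H) ← 0.085·0.6573 / (0.085·0.6573 + 0.841·0.3427) = 0.055873/0.34406 = 0.1624.

Posterior P(H) ≈ 0.162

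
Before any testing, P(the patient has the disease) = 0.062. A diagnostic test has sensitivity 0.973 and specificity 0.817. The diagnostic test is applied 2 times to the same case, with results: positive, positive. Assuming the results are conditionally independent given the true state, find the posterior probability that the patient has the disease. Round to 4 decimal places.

Let H be the event that the patient has the disease; start with P(H) = 0.062. P('positive'|H) = 0.973, P('positive'|¬H) = 0.183.
Update on result 1 ('positive'): P(H) ← 0.973·0.0620 / (0.973·0.0620 + 0.183·0.9380) = 0.060326/0.23198 = 0.2600.
Update on result 2 ('positive'): P(H) ← 0.973·0.2600 / (0.973·0.2600 + 0.183·0.7400) = 0.25303/0.38844 = 0.6514.

Posterior P(H) ≈ 0.6514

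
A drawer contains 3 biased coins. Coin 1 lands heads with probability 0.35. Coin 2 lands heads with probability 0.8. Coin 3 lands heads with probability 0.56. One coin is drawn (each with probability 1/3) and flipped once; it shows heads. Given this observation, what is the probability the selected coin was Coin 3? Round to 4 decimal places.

Posterior probability ≈ 0.3275

Tabulate prior·likelihood by source: [1] prior 0.333333, lik 0.35, product 0.1167; [2] prior 0.333333, lik 0.8, product 0.2667; [3] prior 0.333333, lik 0.56, product 0.1867.
Normalizing constant = 0.57000; the posterior for Coin 3 is its product over the sum, 0.1867/0.57000 = 0.3275.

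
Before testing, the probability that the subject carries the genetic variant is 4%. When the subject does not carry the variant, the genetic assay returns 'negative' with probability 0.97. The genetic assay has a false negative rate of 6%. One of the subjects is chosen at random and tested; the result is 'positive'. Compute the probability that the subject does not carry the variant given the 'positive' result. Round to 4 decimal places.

Let H be the event that the subject carries the genetic variant. P(H) = 0.04, so P(¬H) = 0.96. With E the 'positive' result, P(E|H) = 0.94 and P(E|¬H) = 0.03.
P(E) = 0.94·0.04 + 0.03·0.96 = 0.037600 + 0.028800 = 0.066400.
By Bayes' theorem, P(H|E) = 0.037600 / 0.066400 = 0.5663. Hence P(¬H|E) = 1 − 0.5663 = 0.4337.

P(¬H | E) ≈ 0.4337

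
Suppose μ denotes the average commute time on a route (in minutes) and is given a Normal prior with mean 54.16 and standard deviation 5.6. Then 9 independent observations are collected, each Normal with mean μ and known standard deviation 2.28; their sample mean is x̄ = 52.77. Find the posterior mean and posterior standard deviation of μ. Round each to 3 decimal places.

With known σ, the Normal prior is conjugate. Weight on the data is w = (n/σ²)/(n/σ² + 1/τ₀²) = 1.73130/(1.73130+0.0318878) = 0.98191.
Posterior mean = w·x̄ + (1−w)·μ₀ = 0.98191·52.77 + 0.018085·54.16 = 52.795. Posterior variance = 1/(1.73130+0.0318878) = 0.567154, so SD = 0.753.

Posterior mean ≈ 52.795; posterior SD ≈ 0.753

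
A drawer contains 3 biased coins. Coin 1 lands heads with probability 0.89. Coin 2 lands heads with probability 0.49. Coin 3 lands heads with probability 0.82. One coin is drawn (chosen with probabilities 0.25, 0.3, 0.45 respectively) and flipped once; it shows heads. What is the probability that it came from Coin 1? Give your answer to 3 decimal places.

Tabulate prior·likelihood by source: [1] prior 0.25, lik 0.89, product 0.2225; [2] prior 0.3, lik 0.49, product 0.1470; [3] prior 0.45, lik 0.82, product 0.3690.
Normalizing constant = 0.73850; the posterior for Coin 1 is its product over the sum, 0.2225/0.73850 = 0.301.

Posterior probability ≈ 0.301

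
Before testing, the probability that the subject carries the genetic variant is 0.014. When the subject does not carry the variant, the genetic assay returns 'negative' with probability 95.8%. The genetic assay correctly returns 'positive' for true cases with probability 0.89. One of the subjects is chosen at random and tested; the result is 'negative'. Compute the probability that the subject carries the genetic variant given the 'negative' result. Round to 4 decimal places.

P(H | E) ≈ 0.0016

Write H for 'the subject carries the genetic variant'. Prior odds H:¬H = 0.014/0.986 = 0.014199. For the 'negative' outcome, the likelihood ratio is 0.11/0.958 = 0.11482.
Posterior odds = 0.014199 × 0.11482 = 0.0016303, so P(H|E) = 0.0016303/(1+0.0016303) = 0.0016.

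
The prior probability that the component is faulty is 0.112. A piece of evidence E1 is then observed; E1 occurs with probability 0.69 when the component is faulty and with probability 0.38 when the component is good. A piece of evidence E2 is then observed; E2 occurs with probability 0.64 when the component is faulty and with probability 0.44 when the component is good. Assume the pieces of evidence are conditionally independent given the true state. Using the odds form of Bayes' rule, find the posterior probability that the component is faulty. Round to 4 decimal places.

Posterior probability ≈ 0.2499

Prior odds = 0.112/(1−0.112) = 0.12613.
Likelihood ratio for E1 = 0.69/0.38 = 1.8158.
Likelihood ratio for E2 = 0.64/0.44 = 1.4545.
Posterior odds = prior odds × LR₁ × LR₂ = 0.33312.
Posterior probability = odds/(1+odds) = 0.33312/1.3331 = 0.2499.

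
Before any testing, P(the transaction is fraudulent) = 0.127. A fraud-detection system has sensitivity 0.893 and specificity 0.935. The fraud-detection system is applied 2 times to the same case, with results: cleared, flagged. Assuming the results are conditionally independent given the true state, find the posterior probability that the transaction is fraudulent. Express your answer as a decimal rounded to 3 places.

Posterior P(H) ≈ 0.186

Let H be the event that the transaction is fraudulent; start with P(H) = 0.127. P('flagged'|H) = 0.893, P('flagged'|¬H) = 0.065.
Update on result 1 ('cleared'): P(H) ← 0.107·0.1270 / (0.107·0.1270 + 0.935·0.8730) = 0.013589/0.82984 = 0.0164.
Update on result 2 ('flagged'): P(H) ← 0.893·0.0164 / (0.893·0.0164 + 0.065·0.9836) = 0.014623/0.078559 = 0.1861.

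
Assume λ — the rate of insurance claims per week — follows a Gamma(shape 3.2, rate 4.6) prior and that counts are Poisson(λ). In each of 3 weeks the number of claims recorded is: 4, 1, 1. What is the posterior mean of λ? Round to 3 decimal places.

Total count ∑xᵢ = 6 over n = 3 weeks.
Gamma is conjugate to the Poisson likelihood: posterior is Gamma(shape = 3.2+6 = 9.2, rate = 4.6+3 = 7.6).
Posterior mean = shape/rate = 9.2/7.6 = 1.211.

Posterior mean ≈ 1.211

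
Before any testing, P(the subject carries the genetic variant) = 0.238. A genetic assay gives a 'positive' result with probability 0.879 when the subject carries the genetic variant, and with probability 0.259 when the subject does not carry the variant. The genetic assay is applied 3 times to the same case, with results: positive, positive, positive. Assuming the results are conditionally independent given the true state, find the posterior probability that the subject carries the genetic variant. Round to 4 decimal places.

Let H be the event that the subject carries the genetic variant; start with P(H) = 0.238. P('positive'|H) = 0.879, P('positive'|¬H) = 0.259.
Update on result 1 ('positive'): P(H) ← 0.879·0.2380 / (0.879·0.2380 + 0.259·0.7620) = 0.20920/0.40656 = 0.5146.
Update on result 2 ('positive'): P(H) ← 0.879·0.5146 / (0.879·0.5146 + 0.259·0.4854) = 0.45230/0.57803 = 0.7825.
Update on result 3 ('positive'): P(H) ← 0.879·0.7825 / (0.879·0.7825 + 0.259·0.2175) = 0.68781/0.74414 = 0.9243.

Posterior P(H) ≈ 0.9243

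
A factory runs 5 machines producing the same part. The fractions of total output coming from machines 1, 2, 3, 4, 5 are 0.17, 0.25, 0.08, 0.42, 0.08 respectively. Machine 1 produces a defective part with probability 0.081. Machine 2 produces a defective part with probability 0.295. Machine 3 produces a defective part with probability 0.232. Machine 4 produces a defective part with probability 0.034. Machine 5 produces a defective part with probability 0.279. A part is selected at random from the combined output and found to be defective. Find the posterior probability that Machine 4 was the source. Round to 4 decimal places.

Posterior probability ≈ 0.1001

P(defective|M1) = 0.081; P(defective|M2) = 0.295; P(defective|M3) = 0.232; P(defective|M4) = 0.034; P(defective|M5) = 0.279.
Prior × likelihood for each source: 0.17·0.081=0.01377, 0.25·0.295=0.07375, 0.08·0.232=0.01856, 0.42·0.034=0.01428, 0.08·0.279=0.02232. Summing gives P(defective) = 0.14268.
P(Machine 4 | defective) = 0.01428 / 0.14268 = 0.1001.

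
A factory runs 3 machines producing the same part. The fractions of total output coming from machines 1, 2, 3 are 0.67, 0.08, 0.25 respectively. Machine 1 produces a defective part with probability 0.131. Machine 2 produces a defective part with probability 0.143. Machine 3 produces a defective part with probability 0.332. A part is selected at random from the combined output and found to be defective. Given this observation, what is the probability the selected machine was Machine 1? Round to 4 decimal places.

P(defective|M1) = 0.131; P(defective|M2) = 0.143; P(defective|M3) = 0.332.
Prior × likelihood for each source: 0.67·0.131=0.08777, 0.08·0.143=0.01144, 0.25·0.332=0.08300. Summing gives P(defective) = 0.18221.
P(Machine 1 | defective) = 0.08777 / 0.18221 = 0.4817.

Posterior probability ≈ 0.4817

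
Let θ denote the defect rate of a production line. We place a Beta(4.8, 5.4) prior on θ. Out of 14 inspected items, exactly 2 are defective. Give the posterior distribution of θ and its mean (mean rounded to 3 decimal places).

Posterior: Beta(6.8, 17.4); mean ≈ 0.281

The binomial likelihood is conjugate to the Beta prior: with 2 successes and 12 failures, the posterior is Beta(4.8+2, 5.4+12) = Beta(6.8, 17.4).
E[θ | data] = 6.8/(6.8+17.4) = 0.281.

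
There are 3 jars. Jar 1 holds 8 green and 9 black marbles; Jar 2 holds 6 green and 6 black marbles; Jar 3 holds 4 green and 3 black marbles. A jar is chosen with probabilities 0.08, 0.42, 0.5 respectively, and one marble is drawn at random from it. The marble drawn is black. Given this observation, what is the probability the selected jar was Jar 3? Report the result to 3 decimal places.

Posterior probability ≈ 0.459

Tabulate prior·likelihood by source: [1] prior 0.08, lik 0.5294, product 0.04235; [2] prior 0.42, lik 0.5, product 0.2100; [3] prior 0.5, lik 0.4286, product 0.2143.
Normalizing constant = 0.46664; the posterior for Jar 3 is its product over the sum, 0.2143/0.46664 = 0.459.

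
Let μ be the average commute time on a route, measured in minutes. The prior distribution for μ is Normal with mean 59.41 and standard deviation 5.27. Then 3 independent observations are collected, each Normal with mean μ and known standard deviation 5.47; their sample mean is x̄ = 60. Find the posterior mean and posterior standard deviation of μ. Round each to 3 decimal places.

With known σ, the Normal prior is conjugate. Weight on the data is w = (n/σ²)/(n/σ² + 1/τ₀²) = 0.100264/(0.100264+0.0360063) = 0.73577.
Posterior mean = w·x̄ + (1−w)·μ₀ = 0.73577·60 + 0.26423·59.41 = 59.844. Posterior variance = 1/(0.100264+0.0360063) = 7.33834, so SD = 2.709.

Posterior mean ≈ 59.844; posterior SD ≈ 2.709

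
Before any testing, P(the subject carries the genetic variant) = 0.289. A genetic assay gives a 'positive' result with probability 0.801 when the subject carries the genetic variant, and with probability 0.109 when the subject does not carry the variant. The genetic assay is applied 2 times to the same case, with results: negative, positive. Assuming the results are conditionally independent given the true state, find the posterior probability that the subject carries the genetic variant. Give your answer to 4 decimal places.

Let H be the event that the subject carries the genetic variant; start with P(H) = 0.289. P('positive'|H) = 0.801, P('positive'|¬H) = 0.109.
Update on result 1 ('negative'): P(H) ← 0.199·0.2890 / (0.199·0.2890 + 0.891·0.7110) = 0.057511/0.69101 = 0.0832.
Update on result 2 ('positive'): P(H) ← 0.801·0.0832 / (0.801·0.0832 + 0.109·0.9168) = 0.066665/0.16659 = 0.4002.

Posterior P(H) ≈ 0.4002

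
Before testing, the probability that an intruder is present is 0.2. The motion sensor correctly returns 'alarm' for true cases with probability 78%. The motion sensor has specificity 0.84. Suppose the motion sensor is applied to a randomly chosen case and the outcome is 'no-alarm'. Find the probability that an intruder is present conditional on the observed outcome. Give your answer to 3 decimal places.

P(H | E) ≈ 0.061

Write H for 'an intruder is present'. Prior odds H:¬H = 0.2/0.8 = 0.25000. For the 'no-alarm' outcome, the likelihood ratio is 0.22/0.84 = 0.26190.
Posterior odds = 0.25000 × 0.26190 = 0.065476, so P(H|E) = 0.065476/(1+0.065476) = 0.061.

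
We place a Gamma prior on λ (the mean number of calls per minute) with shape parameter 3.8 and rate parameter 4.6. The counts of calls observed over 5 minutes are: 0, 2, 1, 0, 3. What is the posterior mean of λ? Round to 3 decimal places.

Posterior mean ≈ 1.021

Total count ∑xᵢ = 6 over n = 5 minutes.
Gamma is conjugate to the Poisson likelihood: posterior is Gamma(shape = 3.8+6 = 9.8, rate = 4.6+5 = 9.6).
E[λ | data] = 9.8/9.6 = 1.021.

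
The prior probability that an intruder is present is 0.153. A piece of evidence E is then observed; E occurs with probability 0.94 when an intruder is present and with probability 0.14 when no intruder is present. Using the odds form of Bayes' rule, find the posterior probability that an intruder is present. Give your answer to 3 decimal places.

Prior odds = 0.153/(1−0.153) = 0.18064.
Likelihood ratio for E = 0.94/0.14 = 6.7143.
Posterior odds = prior odds × LR = 1.2129.
Posterior probability = odds/(1+odds) = 1.2129/2.2129 = 0.548.

Posterior probability ≈ 0.548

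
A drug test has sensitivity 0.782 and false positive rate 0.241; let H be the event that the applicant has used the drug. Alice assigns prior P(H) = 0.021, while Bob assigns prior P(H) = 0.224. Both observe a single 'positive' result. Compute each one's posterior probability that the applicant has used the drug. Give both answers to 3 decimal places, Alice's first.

Alice: 0.065; Bob: 0.484

P('+'|H) = 0.782, P('+'|¬H) = 0.241.
Alice: numerator 0.782·0.021 = 0.016422; evidence = 0.016422+0.241·0.979 = 0.25236; posterior = 0.065.
Bob: numerator 0.782·0.224 = 0.17517; evidence = 0.17517+0.241·0.776 = 0.36218; posterior = 0.484.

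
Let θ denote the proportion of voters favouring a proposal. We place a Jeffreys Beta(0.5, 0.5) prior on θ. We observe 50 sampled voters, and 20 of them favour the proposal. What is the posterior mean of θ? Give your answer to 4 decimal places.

Posterior mean ≈ 0.4020

Observing 20 successes and 30 failures updates Beta(0.5, 0.5) by adding the success and failure counts to the two shape parameters: α = 0.5+20 = 20.5, β = 0.5+30 = 30.5.
E[θ | data] = 20.5/(20.5+30.5) = 0.4020.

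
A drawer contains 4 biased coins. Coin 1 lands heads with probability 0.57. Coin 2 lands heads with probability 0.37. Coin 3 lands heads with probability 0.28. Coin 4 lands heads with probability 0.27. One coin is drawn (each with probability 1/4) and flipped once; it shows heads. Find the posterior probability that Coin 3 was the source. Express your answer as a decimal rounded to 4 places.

P(heads|C1) = 0.57; P(heads|C2) = 0.37; P(heads|C3) = 0.28; P(heads|C4) = 0.27.
Prior × likelihood for each source: 0.25·0.57=0.1425, 0.25·0.37=0.09250, 0.25·0.28=0.07000, 0.25·0.27=0.06750. Summing gives P(heads) = 0.37250.
P(Coin 3 | heads) = 0.07000 / 0.37250 = 0.1879.

Posterior probability ≈ 0.1879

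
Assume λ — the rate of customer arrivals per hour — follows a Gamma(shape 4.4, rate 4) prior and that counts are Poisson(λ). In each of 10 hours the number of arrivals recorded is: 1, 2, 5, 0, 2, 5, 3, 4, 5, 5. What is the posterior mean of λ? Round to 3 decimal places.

Posterior mean ≈ 2.600

Total count ∑xᵢ = 32 over n = 10 hours.
Gamma is conjugate to the Poisson likelihood: posterior is Gamma(shape = 4.4+32 = 36.4, rate = 4+10 = 14).
E[λ | data] = 36.4/14 = 2.600.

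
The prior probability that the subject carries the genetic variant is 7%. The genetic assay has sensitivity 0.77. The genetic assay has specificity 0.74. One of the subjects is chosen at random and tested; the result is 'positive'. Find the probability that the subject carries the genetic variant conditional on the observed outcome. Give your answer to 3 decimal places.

Let H be the event that the subject carries the genetic variant. P(H) = 0.07, so P(¬H) = 0.93. With E the 'positive' result, P(E|H) = 0.77 and P(E|¬H) = 0.26.
P(E) = 0.77·0.07 + 0.26·0.93 = 0.053900 + 0.24180 = 0.29570.
By Bayes' theorem, P(H|E) = 0.053900 / 0.29570 = 0.182.

P(H | E) ≈ 0.182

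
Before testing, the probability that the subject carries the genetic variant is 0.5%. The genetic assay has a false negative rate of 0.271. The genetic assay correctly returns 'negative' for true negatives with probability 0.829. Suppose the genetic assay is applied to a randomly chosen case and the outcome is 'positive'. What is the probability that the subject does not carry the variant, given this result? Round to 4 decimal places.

P(¬H | E) ≈ 0.9790

Let H be the event that the subject carries the genetic variant. P(H) = 0.005, so P(¬H) = 0.995. With E the 'positive' result, P(E|H) = 0.729 and P(E|¬H) = 0.171.
P(E) = 0.729·0.005 + 0.171·0.995 = 0.0036450 + 0.17015 = 0.17379.
By Bayes' theorem, P(H|E) = 0.0036450 / 0.17379 = 0.0210. Hence P(¬H|E) = 1 − 0.0210 = 0.9790.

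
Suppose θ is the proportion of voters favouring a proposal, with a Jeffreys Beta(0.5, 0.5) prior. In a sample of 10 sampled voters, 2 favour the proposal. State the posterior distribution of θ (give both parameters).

Posterior: Beta(2.5, 8.5)

Observing 2 successes and 8 failures updates Beta(0.5, 0.5) by adding the success and failure counts to the two shape parameters: α = 0.5+2 = 2.5, β = 0.5+8 = 8.5.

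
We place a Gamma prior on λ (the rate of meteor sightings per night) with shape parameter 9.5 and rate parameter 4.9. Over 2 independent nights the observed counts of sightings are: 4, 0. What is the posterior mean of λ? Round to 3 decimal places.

Posterior mean ≈ 1.957

The Poisson likelihood adds the total count to the shape and the number of exposure periods to the rate. Here ∑xᵢ = 4 and n = 2, so shape 9.5→13.5 and rate 4.9→6.9.
Posterior mean = shape/rate = 13.5/6.9 = 1.957.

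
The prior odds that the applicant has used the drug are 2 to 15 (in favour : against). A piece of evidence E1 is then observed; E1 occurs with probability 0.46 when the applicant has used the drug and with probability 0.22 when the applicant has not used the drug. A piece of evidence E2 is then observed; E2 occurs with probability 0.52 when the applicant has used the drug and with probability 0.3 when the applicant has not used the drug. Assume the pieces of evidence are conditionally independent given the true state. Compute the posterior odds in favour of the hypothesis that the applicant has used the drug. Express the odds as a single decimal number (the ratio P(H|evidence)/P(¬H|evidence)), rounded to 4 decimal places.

Posterior odds ≈ 0.4832

Prior odds = 2/15 = 0.13333. In log-odds, ln(0.13333) = -2.0149.
Add log likelihood ratios: ln(2.0909) + ln(1.7333) = 1.2876.
Posterior log-odds = -0.72726, so posterior odds = exp(-0.72726) = 0.48323.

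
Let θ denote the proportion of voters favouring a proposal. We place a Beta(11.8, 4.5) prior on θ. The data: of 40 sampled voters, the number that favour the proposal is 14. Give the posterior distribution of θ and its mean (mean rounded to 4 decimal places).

Posterior: Beta(25.8, 30.5); mean ≈ 0.4583

The binomial likelihood is conjugate to the Beta prior: with 14 successes and 26 failures, the posterior is Beta(11.8+14, 4.5+26) = Beta(25.8, 30.5).
E[θ | data] = 25.8/(25.8+30.5) = 0.4583.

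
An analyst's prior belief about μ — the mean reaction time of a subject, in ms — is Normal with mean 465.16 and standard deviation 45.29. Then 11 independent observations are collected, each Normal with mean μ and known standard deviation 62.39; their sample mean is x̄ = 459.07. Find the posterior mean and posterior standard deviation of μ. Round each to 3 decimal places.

With known σ, the Normal prior is conjugate. Weight on the data is w = (n/σ²)/(n/σ² + 1/τ₀²) = 0.00282594/(0.00282594+0.00048752) = 0.85287.
Posterior mean = w·x̄ + (1−w)·μ₀ = 0.85287·459.07 + 0.14713·465.16 = 459.966. Posterior variance = 1/(0.00282594+0.00048752) = 301.799, so SD = 17.372.

Posterior mean ≈ 459.966; posterior SD ≈ 17.372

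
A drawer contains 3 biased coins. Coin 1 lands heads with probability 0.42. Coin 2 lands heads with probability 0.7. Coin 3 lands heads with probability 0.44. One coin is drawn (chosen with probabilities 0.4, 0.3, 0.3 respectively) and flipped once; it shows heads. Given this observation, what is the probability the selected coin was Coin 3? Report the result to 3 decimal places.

P(heads|C1) = 0.42; P(heads|C2) = 0.7; P(heads|C3) = 0.44.
Prior × likelihood for each source: 0.4·0.42=0.1680, 0.3·0.7=0.2100, 0.3·0.44=0.1320. Summing gives P(heads) = 0.51000.
P(Coin 3 | heads) = 0.1320 / 0.51000 = 0.259.

Posterior probability ≈ 0.259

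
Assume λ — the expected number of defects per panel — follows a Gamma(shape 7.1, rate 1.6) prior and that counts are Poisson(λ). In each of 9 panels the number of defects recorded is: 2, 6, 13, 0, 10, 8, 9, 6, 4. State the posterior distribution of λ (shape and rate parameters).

Posterior: Gamma(shape=65.1, rate=10.6)

Total count ∑xᵢ = 58 over n = 9 panels.
Gamma is conjugate to the Poisson likelihood: posterior is Gamma(shape = 7.1+58 = 65.1, rate = 1.6+9 = 10.6).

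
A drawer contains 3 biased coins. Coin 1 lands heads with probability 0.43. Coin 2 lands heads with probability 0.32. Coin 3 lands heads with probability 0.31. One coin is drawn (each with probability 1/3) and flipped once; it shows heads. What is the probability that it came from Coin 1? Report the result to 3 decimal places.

Posterior probability ≈ 0.406

P(heads|C1) = 0.43; P(heads|C2) = 0.32; P(heads|C3) = 0.31.
Prior × likelihood for each source: 0.333333·0.43=0.1433, 0.333333·0.32=0.1067, 0.333333·0.31=0.1033. Summing gives P(heads) = 0.35333.
P(Coin 1 | heads) = 0.1433 / 0.35333 = 0.406.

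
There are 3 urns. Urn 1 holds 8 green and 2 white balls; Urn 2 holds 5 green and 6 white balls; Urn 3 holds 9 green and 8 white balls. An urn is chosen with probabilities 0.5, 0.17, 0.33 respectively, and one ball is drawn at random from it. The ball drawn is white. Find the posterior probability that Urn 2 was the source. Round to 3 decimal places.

Posterior probability ≈ 0.266

P(white|Urn 1) = 0.2; P(white|Urn 2) = 0.5455; P(white|Urn 3) = 0.4706.
Prior × likelihood for each source: 0.5·0.2=0.1000, 0.17·0.5455=0.09273, 0.33·0.4706=0.1553. Summing gives P(white) = 0.34802.
P(Urn 2 | white) = 0.09273 / 0.34802 = 0.266.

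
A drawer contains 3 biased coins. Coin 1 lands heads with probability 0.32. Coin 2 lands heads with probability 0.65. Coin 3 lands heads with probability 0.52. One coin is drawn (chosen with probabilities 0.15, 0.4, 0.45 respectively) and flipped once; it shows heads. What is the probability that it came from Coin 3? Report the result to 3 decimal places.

Tabulate prior·likelihood by source: [1] prior 0.15, lik 0.32, product 0.04800; [2] prior 0.4, lik 0.65, product 0.2600; [3] prior 0.45, lik 0.52, product 0.2340.
Normalizing constant = 0.54200; the posterior for Coin 3 is its product over the sum, 0.2340/0.54200 = 0.432.

Posterior probability ≈ 0.432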